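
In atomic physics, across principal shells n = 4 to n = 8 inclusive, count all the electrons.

Shell n has n² orbitals: 4²=16 + 5²=25 + 6²=36 + 7²=49 + 8²=64 = 190 orbitals.
Two spin states per orbital: 2 × 190 = 380 electrons.

380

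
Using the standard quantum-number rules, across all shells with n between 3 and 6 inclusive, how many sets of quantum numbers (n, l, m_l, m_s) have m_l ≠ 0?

136

For each n in the range, tally the orbitals obeying m_l ≠ 0:
n=3 → 6; n=4 → 12; n=5 → 20; n=6 → 30.
Orbitals: 6 + 12 + 20 + 30 = 68. Including both spin states (m_s = ±1/2) gives 2 × 68 = 136 states.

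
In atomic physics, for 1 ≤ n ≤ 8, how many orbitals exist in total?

204

Total orbitals = 1² + 2² + 3² + 4² + 5² + 6² + 7² + 8² = 204.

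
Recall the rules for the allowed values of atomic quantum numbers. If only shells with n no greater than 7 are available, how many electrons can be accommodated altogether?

280

Total orbitals = 1² + 2² + 3² + 4² + 5² + 6² + 7² = 140. Doubling for spin gives 280 electrons.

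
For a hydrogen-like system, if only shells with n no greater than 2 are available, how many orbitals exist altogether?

Total orbitals = 1² + 2² = 5.

5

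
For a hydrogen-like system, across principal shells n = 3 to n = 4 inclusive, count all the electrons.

Shell n has n² orbitals: 3²=9 + 4²=16 = 25 orbitals.
Two spin states per orbital: 2 × 25 = 50 electrons.

50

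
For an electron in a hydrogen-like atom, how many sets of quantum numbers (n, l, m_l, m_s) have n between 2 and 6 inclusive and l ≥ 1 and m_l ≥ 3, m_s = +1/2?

Count contributing orbitals for each principal shell:
n=4 → 1; n=5 → 3; n=6 → 6.
Orbitals: 1 + 3 + 6 = 10. With m_s fixed to +1/2 there is one state per orbital, so 10 states.

10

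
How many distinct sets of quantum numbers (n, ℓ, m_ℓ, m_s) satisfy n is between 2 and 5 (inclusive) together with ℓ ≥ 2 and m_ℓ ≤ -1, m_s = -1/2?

16

Go shell by shell, enumerating (ℓ, m_ℓ) with ℓ ≥ 2 and m_ℓ ≤ -1:
n=3 → 2; n=4 → 5; n=5 → 9.
Orbitals: 2 + 5 + 9 = 16. With m_s fixed to -1/2 there is one state per orbital, so 16 states.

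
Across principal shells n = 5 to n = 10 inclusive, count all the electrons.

Shell n has n² orbitals: 5²=25 + 6²=36 + 7²=49 + 8²=64 + 9²=81 + 10²=100 = 355 orbitals.
Two spin states per orbital: 2 × 355 = 710 electrons.

710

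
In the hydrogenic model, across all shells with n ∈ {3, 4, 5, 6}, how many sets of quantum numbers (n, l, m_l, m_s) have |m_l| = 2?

Count contributing orbitals for each principal shell:
n=3 → 2; n=4 → 4; n=5 → 6; n=6 → 8.
Orbitals: 2 + 4 + 6 + 8 = 20. Including both spin states (m_s = ±1/2) gives 2 × 20 = 40 states.

40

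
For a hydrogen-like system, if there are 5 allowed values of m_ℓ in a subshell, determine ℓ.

ℓ = 2

m_ℓ ranges over 2ℓ+1 integers, so 2ℓ+1 = 5 ⇒ ℓ = 2.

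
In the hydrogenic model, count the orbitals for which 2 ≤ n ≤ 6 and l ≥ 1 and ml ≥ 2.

20

Count contributing orbitals for each principal shell:
n=3 → 1; n=4 → 3; n=5 → 6; n=6 → 10.
Total orbitals: 1 + 3 + 6 + 10 = 20.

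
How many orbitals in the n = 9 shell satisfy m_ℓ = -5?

4

For n = 9, ℓ ranges over 0 … 8.
The (ℓ, m_ℓ) pairs meeting m_ℓ = -5 give: ℓ=5 → 1; ℓ=6 → 1; ℓ=7 → 1; ℓ=8 → 1.
Total orbitals: 1 + 1 + 1 + 1 = 4.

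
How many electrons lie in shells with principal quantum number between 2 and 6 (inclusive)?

180

Shell n has n² orbitals: 2²=4 + 3²=9 + 4²=16 + 5²=25 + 6²=36 = 90 orbitals.
Two spin states per orbital: 2 × 90 = 180 electrons.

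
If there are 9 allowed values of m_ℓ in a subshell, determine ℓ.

m_ℓ ranges over 2ℓ+1 integers, so 2ℓ+1 = 9 ⇒ ℓ = 4.

ℓ = 4 (g)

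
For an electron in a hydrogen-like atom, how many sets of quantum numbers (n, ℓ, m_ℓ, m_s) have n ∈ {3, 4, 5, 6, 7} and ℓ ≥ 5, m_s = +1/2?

35

For each n in the range, tally the orbitals obeying ℓ ≥ 5:
n=6 → 11; n=7 → 24.
Orbitals: 11 + 24 = 35. With m_s fixed to +1/2 there is one state per orbital, so 35 states.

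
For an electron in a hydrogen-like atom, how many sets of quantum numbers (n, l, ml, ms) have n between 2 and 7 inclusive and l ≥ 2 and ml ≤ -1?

100

Go shell by shell, enumerating (l, ml) with l ≥ 2 and ml ≤ -1:
n=3 → 2; n=4 → 5; n=5 → 9; n=6 → 14; n=7 → 20.
Orbitals: 2 + 5 + 9 + 14 + 20 = 50. Including both spin states (ms = ±1/2) gives 2 × 50 = 100 states.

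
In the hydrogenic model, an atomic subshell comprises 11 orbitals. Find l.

l = 5 (h)

2l+1 = 11 gives l = 5.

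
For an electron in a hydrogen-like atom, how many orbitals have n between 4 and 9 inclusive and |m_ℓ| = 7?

6

Treat each shell separately and count matching orbitals:
n=8 → 2; n=9 → 4.
Total orbitals: 2 + 4 = 6.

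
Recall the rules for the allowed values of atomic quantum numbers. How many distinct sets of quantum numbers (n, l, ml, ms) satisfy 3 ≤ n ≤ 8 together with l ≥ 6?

Work shell by shell — for each n, count the (l, ml) pairs that satisfy l ≥ 6:
n=7 → 13; n=8 → 28.
Orbitals: 13 + 28 = 41. Including both spin states (ms = ±1/2) gives 2 × 41 = 82 states.

82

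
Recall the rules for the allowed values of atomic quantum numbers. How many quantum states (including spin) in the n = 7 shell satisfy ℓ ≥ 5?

Contributions: ℓ=5 → 11; ℓ=6 → 13.
Orbitals: 11 + 13 = 24. Each orbital carries two spin states, so 24 × 2 = 48 states.

48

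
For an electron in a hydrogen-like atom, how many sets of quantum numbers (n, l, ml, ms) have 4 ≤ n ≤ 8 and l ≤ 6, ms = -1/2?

175

Treat each shell separately and count matching orbitals:
n=4 → 16; n=5 → 25; n=6 → 36; n=7 → 49; n=8 → 49.
Orbitals: 16 + 25 + 36 + 49 + 49 = 175. With ms fixed to -1/2 there is one state per orbital, so 175 states.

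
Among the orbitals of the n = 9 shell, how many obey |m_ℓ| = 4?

For n = 9, ℓ ranges over 0 … 8.
Orbitals with |m_ℓ| = 4, by ℓ: ℓ=4 → 2; ℓ=5 → 2; ℓ=6 → 2; ℓ=7 → 2; ℓ=8 → 2.
Total orbitals: 2 + 2 + 2 + 2 + 2 = 10.

10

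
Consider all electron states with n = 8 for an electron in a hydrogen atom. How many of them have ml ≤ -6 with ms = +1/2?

3

With n = 8 the allowed l are 0, 1, …, 7.
The (l, ml) pairs meeting ml ≤ -6 give: l=6 → 1; l=7 → 2.
Orbitals: 1 + 2 = 3. With ms fixed to a single value there is one state per orbital, giving 3 states.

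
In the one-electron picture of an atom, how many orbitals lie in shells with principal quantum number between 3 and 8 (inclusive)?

Shell n has n² orbitals: 3²=9 + 4²=16 + 5²=25 + 6²=36 + 7²=49 + 8²=64 = 199 orbitals.

199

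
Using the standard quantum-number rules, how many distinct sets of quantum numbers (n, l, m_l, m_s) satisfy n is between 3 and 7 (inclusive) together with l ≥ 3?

180

Go shell by shell, enumerating (l, m_l) with l ≥ 3:
n=4 → 7; n=5 → 16; n=6 → 27; n=7 → 40.
Orbitals: 7 + 16 + 27 + 40 = 90. Including both spin states (m_s = ±1/2) gives 2 × 90 = 180 states.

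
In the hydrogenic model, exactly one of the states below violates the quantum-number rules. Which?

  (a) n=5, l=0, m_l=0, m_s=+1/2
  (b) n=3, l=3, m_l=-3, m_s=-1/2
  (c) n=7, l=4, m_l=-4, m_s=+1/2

(b) has l = 3 ≥ n = 3, violating 0 ≤ l ≤ n−1.
The remaining sets (a), (c) satisfy all four rules.

(b)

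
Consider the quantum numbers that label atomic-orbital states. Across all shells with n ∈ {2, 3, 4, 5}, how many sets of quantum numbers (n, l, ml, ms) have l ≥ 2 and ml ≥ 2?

Per-shell orbital counts meeting the constraint:
n=3 → 1; n=4 → 3; n=5 → 6.
Orbitals: 1 + 3 + 6 = 10. Including both spin states (ms = ±1/2) gives 2 × 10 = 20 states.

20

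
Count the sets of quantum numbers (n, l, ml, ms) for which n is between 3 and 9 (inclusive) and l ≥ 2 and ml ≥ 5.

Count contributing orbitals for each principal shell:
n=6 → 1; n=7 → 3; n=8 → 6; n=9 → 10.
Orbitals: 1 + 3 + 6 + 10 = 20. Including both spin states (ms = ±1/2) gives 2 × 20 = 40 states.

40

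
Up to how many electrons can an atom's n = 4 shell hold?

A shell holds 2n² electrons: 2 × 4² = 2 × 16 = 32.

32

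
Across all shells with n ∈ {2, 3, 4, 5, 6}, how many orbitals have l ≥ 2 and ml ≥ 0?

Treat each shell separately and count matching orbitals:
n=3 → 3; n=4 → 7; n=5 → 12; n=6 → 18.
Total orbitals: 3 + 7 + 12 + 18 = 40.

40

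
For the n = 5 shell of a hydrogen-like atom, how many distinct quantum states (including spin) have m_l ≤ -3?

The (l, m_l) pairs meeting m_l ≤ -3 give: l=3 → 1; l=4 → 2.
Orbitals: 1 + 2 = 3. Each orbital carries two spin states, so 3 × 2 = 6 states.

6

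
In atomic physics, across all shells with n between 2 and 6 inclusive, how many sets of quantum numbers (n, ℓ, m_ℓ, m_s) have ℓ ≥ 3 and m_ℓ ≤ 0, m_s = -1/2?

28

Go shell by shell, enumerating (ℓ, m_ℓ) with ℓ ≥ 3 and m_ℓ ≤ 0:
n=4 → 4; n=5 → 9; n=6 → 15.
Orbitals: 4 + 9 + 15 = 28. With m_s fixed to -1/2 there is one state per orbital, so 28 states.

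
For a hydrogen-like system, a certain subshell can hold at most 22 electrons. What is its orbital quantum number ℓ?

ℓ = 5 (h)

2(2ℓ+1) = 22 ⇒ 2ℓ+1 = 11 ⇒ ℓ = 5.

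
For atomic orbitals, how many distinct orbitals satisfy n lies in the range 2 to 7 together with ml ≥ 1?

56

Work shell by shell — for each n, count the (l, ml) pairs that satisfy ml ≥ 1:
n=2 → 1; n=3 → 3; n=4 → 6; n=5 → 10; n=6 → 15; n=7 → 21.
Total orbitals: 1 + 3 + 6 + 10 + 15 + 21 = 56.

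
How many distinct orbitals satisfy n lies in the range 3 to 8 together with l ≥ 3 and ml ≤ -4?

20

Count contributing orbitals for each principal shell:
n=5 → 1; n=6 → 3; n=7 → 6; n=8 → 10.
Total orbitals: 1 + 3 + 6 + 10 = 20.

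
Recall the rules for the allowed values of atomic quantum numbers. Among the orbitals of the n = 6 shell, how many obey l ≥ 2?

Go through l = 0, …, 5 (the values permitted for n = 6).
The (l, m_l) pairs meeting l ≥ 2 give: l=2 → 5; l=3 → 7; l=4 → 9; l=5 → 11.
Total orbitals: 5 + 7 + 9 + 11 = 32.

32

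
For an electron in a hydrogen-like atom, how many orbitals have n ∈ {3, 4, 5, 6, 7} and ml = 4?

Per-shell orbital counts meeting the constraint:
n=5 → 1; n=6 → 2; n=7 → 3.
Total orbitals: 1 + 2 + 3 = 6.

6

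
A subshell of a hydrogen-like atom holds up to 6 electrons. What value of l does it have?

2(2l+1) = 6 ⇒ 2l+1 = 3 ⇒ l = 1.

l = 1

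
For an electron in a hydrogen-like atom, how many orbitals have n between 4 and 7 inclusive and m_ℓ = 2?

14

Treat each shell separately and count matching orbitals:
n=4 → 2; n=5 → 3; n=6 → 4; n=7 → 5.
Total orbitals: 2 + 3 + 4 + 5 = 14.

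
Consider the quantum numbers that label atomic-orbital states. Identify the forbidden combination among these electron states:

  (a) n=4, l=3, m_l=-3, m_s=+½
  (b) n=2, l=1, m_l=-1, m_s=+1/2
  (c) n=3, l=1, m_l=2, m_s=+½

(c)

(c) has |m_l| = 2 > l = 1, violating −l ≤ m_l ≤ l.
The remaining sets (a), (b) satisfy all four rules.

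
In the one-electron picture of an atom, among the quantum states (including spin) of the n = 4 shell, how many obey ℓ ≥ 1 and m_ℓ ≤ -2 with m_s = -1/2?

3

Orbitals with ℓ ≥ 1 and m_ℓ ≤ -2, by ℓ: ℓ=2 → 1; ℓ=3 → 2.
Orbitals: 1 + 2 = 3. With m_s fixed to a single value there is one state per orbital, giving 3 states.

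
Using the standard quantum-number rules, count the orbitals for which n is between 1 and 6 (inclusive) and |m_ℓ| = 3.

12

Count contributing orbitals for each principal shell:
n=4 → 2; n=5 → 4; n=6 → 6.
Total orbitals: 2 + 4 + 6 = 12.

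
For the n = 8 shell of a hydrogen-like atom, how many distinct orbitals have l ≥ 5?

Go through l = 0, …, 7 (the values permitted for n = 8).
Contributions: l=5 → 11; l=6 → 13; l=7 → 15.
Total orbitals: 11 + 13 + 15 = 39.

39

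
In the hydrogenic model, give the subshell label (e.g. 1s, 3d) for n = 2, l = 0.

2s

l = 0 corresponds to the letter 's', so the subshell is 2s.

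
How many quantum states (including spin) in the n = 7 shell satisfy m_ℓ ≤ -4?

The n = 7 shell has ℓ = 0 through 6; check each.
Orbitals with m_ℓ ≤ -4, by ℓ: ℓ=4 → 1; ℓ=5 → 2; ℓ=6 → 3.
Orbitals: 1 + 2 + 3 = 6. Each orbital carries two spin states, so 6 × 2 = 12 states.

12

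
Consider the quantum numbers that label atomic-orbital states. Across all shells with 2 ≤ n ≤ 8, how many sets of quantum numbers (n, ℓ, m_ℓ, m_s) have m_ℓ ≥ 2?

Go shell by shell, enumerating (ℓ, m_ℓ) with m_ℓ ≥ 2:
n=3 → 1; n=4 → 3; n=5 → 6; n=6 → 10; n=7 → 15; n=8 → 21.
Orbitals: 1 + 3 + 6 + 10 + 15 + 21 = 56. Including both spin states (m_s = ±1/2) gives 2 × 56 = 112 states.

112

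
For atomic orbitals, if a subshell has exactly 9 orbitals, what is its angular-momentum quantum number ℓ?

ℓ = 4 (g)

2ℓ+1 = 9 gives ℓ = 4.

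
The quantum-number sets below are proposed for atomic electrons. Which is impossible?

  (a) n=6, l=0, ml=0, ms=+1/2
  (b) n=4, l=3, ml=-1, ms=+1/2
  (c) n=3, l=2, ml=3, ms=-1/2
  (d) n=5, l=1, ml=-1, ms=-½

(c) has |ml| = 3 > l = 2, violating −l ≤ ml ≤ l.
The remaining sets (a), (b), (d) satisfy all four rules.

(c)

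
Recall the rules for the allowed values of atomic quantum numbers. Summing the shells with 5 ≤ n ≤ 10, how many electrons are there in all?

Shell n has n² orbitals: 5²=25 + 6²=36 + 7²=49 + 8²=64 + 9²=81 + 10²=100 = 355 orbitals.
Two spin states per orbital: 2 × 355 = 710 electrons.

710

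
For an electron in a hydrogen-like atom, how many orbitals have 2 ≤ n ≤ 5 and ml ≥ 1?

Treat each shell separately and count matching orbitals:
n=2 → 1; n=3 → 3; n=4 → 6; n=5 → 10.
Total orbitals: 1 + 3 + 6 + 10 = 20.

20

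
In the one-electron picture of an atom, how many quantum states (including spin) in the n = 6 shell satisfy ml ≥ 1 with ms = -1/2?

Go through l = 0, …, 5 (the values permitted for n = 6).
Per l-value: l=1 → 1; l=2 → 2; l=3 → 3; l=4 → 4; l=5 → 5.
Orbitals: 1 + 2 + 3 + 4 + 5 = 15. With ms fixed to a single value there is one state per orbital, giving 15 states.

15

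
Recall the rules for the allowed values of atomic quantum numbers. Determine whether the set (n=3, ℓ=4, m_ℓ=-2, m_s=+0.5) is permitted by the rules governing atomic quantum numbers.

No

The orbital quantum number must satisfy 0 ≤ ℓ ≤ n−1. With n = 3 the allowed ℓ values are 0, 1, 2, so ℓ = 4 is out of range.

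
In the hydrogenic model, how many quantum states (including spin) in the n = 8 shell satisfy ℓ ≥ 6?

56

With n = 8 the allowed ℓ are 0, 1, …, 7.
Contributions: ℓ=6 → 13; ℓ=7 → 15.
Orbitals: 13 + 15 = 28. Each orbital carries two spin states, so 28 × 2 = 56 states.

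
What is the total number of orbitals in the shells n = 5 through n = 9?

Shell n has n² orbitals: 5²=25 + 6²=36 + 7²=49 + 8²=64 + 9²=81 = 255 orbitals.

255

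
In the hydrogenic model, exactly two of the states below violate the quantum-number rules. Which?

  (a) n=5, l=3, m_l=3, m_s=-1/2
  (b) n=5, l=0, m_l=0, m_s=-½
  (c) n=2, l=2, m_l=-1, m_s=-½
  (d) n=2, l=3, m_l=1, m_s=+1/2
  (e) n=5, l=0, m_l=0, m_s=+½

(c) has l = 2 ≥ n = 2, violating 0 ≤ l ≤ n−1.
(d) has l = 3 ≥ n = 2, violating 0 ≤ l ≤ n−1.
The remaining sets (a), (b), (e) satisfy all four rules.

(c) and (d)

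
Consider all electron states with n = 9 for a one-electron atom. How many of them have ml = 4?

Contributions: l=4 → 1; l=5 → 1; l=6 → 1; l=7 → 1; l=8 → 1.
Orbitals: 1 + 1 + 1 + 1 + 1 = 5. Each orbital carries two spin states, so 5 × 2 = 10 states.

10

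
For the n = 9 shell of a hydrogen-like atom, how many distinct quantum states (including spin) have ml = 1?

With n = 9 the allowed l are 0, 1, …, 8.
Contributions: l=1 → 1; l=2 → 1; l=3 → 1; l=4 → 1; l=5 → 1; l=6 → 1; l=7 → 1; l=8 → 1.
Orbitals: 1 + 1 + 1 + 1 + 1 + 1 + 1 + 1 = 8. Each orbital carries two spin states, so 8 × 2 = 16 states.

16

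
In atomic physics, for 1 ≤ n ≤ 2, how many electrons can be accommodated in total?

10

Total orbitals = 1² + 2² = 5. Doubling for spin gives 10 electrons.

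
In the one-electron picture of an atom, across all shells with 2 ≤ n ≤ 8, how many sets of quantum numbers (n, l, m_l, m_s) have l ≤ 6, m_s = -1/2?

188

For each n in the range, tally the orbitals obeying l ≤ 6:
n=2 → 4; n=3 → 9; n=4 → 16; n=5 → 25; n=6 → 36; n=7 → 49; n=8 → 49.
Orbitals: 4 + 9 + 16 + 25 + 36 + 49 + 49 = 188. With m_s fixed to -1/2 there is one state per orbital, so 188 states.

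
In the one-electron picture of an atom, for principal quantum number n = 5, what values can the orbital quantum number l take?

l is an integer with 0 ≤ l ≤ n−1, so for n = 5: l = 0, 1, 2, 3, 4.

0, 1, 2, 3, 4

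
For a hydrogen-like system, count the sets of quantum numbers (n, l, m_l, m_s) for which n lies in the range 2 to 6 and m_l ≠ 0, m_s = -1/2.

70

For each n in the range, tally the orbitals obeying m_l ≠ 0:
n=2 → 2; n=3 → 6; n=4 → 12; n=5 → 20; n=6 → 30.
Orbitals: 2 + 6 + 12 + 20 + 30 = 70. With m_s fixed to -1/2 there is one state per orbital, so 70 states.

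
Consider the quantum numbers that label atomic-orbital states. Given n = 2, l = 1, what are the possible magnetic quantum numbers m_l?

m_l takes every integer from −l to +l. With l = 1 that gives the 3 values -1, 0, 1.

-1, 0, 1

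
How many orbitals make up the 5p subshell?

3

A subshell has 2l+1 orbitals; with l = 1, that's 3.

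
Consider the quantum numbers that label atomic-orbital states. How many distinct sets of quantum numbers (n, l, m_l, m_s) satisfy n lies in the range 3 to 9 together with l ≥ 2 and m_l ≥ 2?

Go shell by shell, enumerating (l, m_l) with l ≥ 2 and m_l ≥ 2:
n=3 → 1; n=4 → 3; n=5 → 6; n=6 → 10; n=7 → 15; n=8 → 21; n=9 → 28.
Orbitals: 1 + 3 + 6 + 10 + 15 + 21 + 28 = 84. Including both spin states (m_s = ±1/2) gives 2 × 84 = 168 states.

168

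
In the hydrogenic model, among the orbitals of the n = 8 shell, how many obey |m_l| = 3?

With n = 8 the allowed l are 0, 1, …, 7.
Orbitals with |m_l| = 3, by l: l=3 → 2; l=4 → 2; l=5 → 2; l=6 → 2; l=7 → 2.
Total orbitals: 2 + 2 + 2 + 2 + 2 = 10.

10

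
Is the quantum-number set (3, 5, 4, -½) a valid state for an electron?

No

The orbital quantum number must satisfy 0 ≤ ℓ ≤ n−1. With n = 3 the allowed ℓ values are 0, 1, 2, so ℓ = 5 is out of range.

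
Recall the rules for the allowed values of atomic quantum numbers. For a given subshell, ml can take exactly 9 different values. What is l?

l = 4

ml ranges over 2l+1 integers, so 2l+1 = 9 ⇒ l = 4.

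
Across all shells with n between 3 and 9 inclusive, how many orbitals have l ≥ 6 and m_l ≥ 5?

16

For each n in the range, tally the orbitals obeying l ≥ 6 and m_l ≥ 5:
n=7 → 2; n=8 → 5; n=9 → 9.
Total orbitals: 2 + 5 + 9 = 16.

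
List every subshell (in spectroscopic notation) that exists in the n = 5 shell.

For n = 5, l runs from 0 to 4. In spectroscopic notation l = 0,1,2,… ↔ s,p,d,f,g,h,i, so the subshells are 5s, 5p, 5d, 5f, 5g.

5s, 5p, 5d, 5f, 5g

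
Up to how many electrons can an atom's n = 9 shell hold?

A shell holds 2n² electrons: 2 × 9² = 2 × 81 = 162.

162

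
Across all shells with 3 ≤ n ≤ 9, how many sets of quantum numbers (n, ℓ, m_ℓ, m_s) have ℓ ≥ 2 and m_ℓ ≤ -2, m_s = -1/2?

84

Count contributing orbitals for each principal shell:
n=3 → 1; n=4 → 3; n=5 → 6; n=6 → 10; n=7 → 15; n=8 → 21; n=9 → 28.
Orbitals: 1 + 3 + 6 + 10 + 15 + 21 + 28 = 84. With m_s fixed to -1/2 there is one state per orbital, so 84 states.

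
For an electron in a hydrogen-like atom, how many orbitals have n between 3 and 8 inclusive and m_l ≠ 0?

Go shell by shell, enumerating (l, m_l) with m_l ≠ 0:
n=3 → 6; n=4 → 12; n=5 → 20; n=6 → 30; n=7 → 42; n=8 → 56.
Total orbitals: 6 + 12 + 20 + 30 + 42 + 56 = 166.

166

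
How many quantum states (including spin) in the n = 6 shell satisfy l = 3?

14

Go through l = 0, …, 5 (the values permitted for n = 6).
Orbitals with l = 3, by l: l=3 → 7.
Orbitals: 7. Each orbital carries two spin states, so 7 × 2 = 14 states.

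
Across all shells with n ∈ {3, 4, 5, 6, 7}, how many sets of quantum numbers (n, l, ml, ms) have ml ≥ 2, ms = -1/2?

35

Per-shell orbital counts meeting the constraint:
n=3 → 1; n=4 → 3; n=5 → 6; n=6 → 10; n=7 → 15.
Orbitals: 1 + 3 + 6 + 10 + 15 = 35. With ms fixed to -1/2 there is one state per orbital, so 35 states.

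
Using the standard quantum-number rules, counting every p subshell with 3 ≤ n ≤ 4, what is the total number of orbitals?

6

A p subshell (l = 1) exists for every n ≥ 2, so shells n = 3, 4 each contribute one — 2 subshells.
Since each p subshell has 2·1+1 = 3 orbitals, the total is 2 × 3 = 6.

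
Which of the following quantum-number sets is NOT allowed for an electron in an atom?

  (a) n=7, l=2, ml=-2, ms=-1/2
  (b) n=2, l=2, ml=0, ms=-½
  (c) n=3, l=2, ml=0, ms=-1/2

(b)

(b) has l = 2 ≥ n = 2, violating 0 ≤ l ≤ n−1.
The remaining sets (a), (c) satisfy all four rules.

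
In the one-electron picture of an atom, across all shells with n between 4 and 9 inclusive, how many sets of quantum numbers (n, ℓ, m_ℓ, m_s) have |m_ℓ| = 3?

84

Go shell by shell, enumerating (ℓ, m_ℓ) with |m_ℓ| = 3:
n=4 → 2; n=5 → 4; n=6 → 6; n=7 → 8; n=8 → 10; n=9 → 12.
Orbitals: 2 + 4 + 6 + 8 + 10 + 12 = 42. Including both spin states (m_s = ±1/2) gives 2 × 42 = 84 states.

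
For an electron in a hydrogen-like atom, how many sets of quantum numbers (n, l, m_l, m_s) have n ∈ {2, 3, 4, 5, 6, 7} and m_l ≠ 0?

224

Per-shell orbital counts meeting the constraint:
n=2 → 2; n=3 → 6; n=4 → 12; n=5 → 20; n=6 → 30; n=7 → 42.
Orbitals: 2 + 6 + 12 + 20 + 30 + 42 = 112. Including both spin states (m_s = ±1/2) gives 2 × 112 = 224 states.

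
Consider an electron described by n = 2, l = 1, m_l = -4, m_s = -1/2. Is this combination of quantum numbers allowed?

Not allowed

The magnetic quantum number must satisfy −l ≤ m_l ≤ l. With l = 1, m_l can only be -1, 0, 1, so m_l = -4 is forbidden.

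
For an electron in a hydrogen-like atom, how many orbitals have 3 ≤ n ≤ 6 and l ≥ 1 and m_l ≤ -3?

10

For each n in the range, tally the orbitals obeying l ≥ 1 and m_l ≤ -3:
n=4 → 1; n=5 → 3; n=6 → 6.
Total orbitals: 1 + 3 + 6 = 10.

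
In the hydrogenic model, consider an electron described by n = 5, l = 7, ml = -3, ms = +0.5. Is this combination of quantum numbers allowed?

No

The orbital quantum number must satisfy 0 ≤ l ≤ n−1. With n = 5 the allowed l values are 0, 1, 2, 3, 4, so l = 7 is out of range.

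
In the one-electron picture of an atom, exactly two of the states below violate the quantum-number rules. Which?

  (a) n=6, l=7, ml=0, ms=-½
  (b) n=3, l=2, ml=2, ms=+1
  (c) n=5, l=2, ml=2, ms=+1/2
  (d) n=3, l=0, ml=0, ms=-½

(a) has l = 7 ≥ n = 6, violating 0 ≤ l ≤ n−1.
(b) has ms = +1, but an electron's spin must be ±1/2.
The remaining sets (c), (d) satisfy all four rules.

(a) and (b)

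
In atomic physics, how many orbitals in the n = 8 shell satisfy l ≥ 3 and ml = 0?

Go through l = 0, …, 7 (the values permitted for n = 8).
The (l, ml) pairs meeting l ≥ 3 and ml = 0 give: l=3 → 1; l=4 → 1; l=5 → 1; l=6 → 1; l=7 → 1.
Total orbitals: 1 + 1 + 1 + 1 + 1 = 5.

5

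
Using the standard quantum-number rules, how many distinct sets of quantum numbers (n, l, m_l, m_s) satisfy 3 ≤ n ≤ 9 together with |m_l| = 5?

40

For each n in the range, tally the orbitals obeying |m_l| = 5:
n=6 → 2; n=7 → 4; n=8 → 6; n=9 → 8.
Orbitals: 2 + 4 + 6 + 8 = 20. Including both spin states (m_s = ±1/2) gives 2 × 20 = 40 states.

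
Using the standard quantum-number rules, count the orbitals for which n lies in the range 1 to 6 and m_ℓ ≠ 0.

70

Count contributing orbitals for each principal shell:
n=2 → 2; n=3 → 6; n=4 → 12; n=5 → 20; n=6 → 30.
Total orbitals: 2 + 6 + 12 + 20 + 30 = 70.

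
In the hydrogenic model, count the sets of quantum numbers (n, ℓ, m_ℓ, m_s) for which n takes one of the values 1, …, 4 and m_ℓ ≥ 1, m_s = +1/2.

10

Go shell by shell, enumerating (ℓ, m_ℓ) with m_ℓ ≥ 1:
n=2 → 1; n=3 → 3; n=4 → 6.
Orbitals: 1 + 3 + 6 = 10. With m_s fixed to +1/2 there is one state per orbital, so 10 states.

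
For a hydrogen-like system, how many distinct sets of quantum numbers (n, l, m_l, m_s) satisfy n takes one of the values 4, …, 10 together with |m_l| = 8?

12

Work shell by shell — for each n, count the (l, m_l) pairs that satisfy |m_l| = 8:
n=9 → 2; n=10 → 4.
Orbitals: 2 + 4 = 6. Including both spin states (m_s = ±1/2) gives 2 × 6 = 12 states.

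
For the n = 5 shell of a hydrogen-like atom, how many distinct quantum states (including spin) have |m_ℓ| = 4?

The n = 5 shell has ℓ = 0 through 4; check each.
Orbitals with |m_ℓ| = 4, by ℓ: ℓ=4 → 2.
Orbitals: 2. Each orbital carries two spin states, so 2 × 2 = 4 states.

4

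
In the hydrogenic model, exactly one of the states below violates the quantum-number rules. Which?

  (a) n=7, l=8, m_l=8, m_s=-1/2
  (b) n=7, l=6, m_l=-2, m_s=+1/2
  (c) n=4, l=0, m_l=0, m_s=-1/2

(a) has l = 8 ≥ n = 7, violating 0 ≤ l ≤ n−1.
The remaining sets (b), (c) satisfy all four rules.

(a)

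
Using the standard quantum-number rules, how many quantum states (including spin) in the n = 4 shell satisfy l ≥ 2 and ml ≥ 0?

14

Contributions: l=2 → 3; l=3 → 4.
Orbitals: 3 + 4 = 7. Each orbital carries two spin states, so 7 × 2 = 14 states.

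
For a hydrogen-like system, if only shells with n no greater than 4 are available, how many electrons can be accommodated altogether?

60

Total orbitals = 1² + 2² + 3² + 4² = 30. Doubling for spin gives 60 electrons.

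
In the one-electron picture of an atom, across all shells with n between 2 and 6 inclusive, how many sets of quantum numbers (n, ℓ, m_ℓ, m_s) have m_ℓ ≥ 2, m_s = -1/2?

Count contributing orbitals for each principal shell:
n=3 → 1; n=4 → 3; n=5 → 6; n=6 → 10.
Orbitals: 1 + 3 + 6 + 10 = 20. With m_s fixed to -1/2 there is one state per orbital, so 20 states.

20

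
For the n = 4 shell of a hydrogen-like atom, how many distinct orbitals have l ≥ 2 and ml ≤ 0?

With n = 4 the allowed l are 0, 1, …, 3.
Per l-value: l=2 → 3; l=3 → 4.
Total orbitals: 3 + 4 = 7.

7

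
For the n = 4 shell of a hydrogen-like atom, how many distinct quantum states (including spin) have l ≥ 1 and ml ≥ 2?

6

The n = 4 shell has l = 0 through 3; check each.
Orbitals with l ≥ 1 and ml ≥ 2, by l: l=2 → 1; l=3 → 2.
Orbitals: 1 + 2 = 3. Each orbital carries two spin states, so 3 × 2 = 6 states.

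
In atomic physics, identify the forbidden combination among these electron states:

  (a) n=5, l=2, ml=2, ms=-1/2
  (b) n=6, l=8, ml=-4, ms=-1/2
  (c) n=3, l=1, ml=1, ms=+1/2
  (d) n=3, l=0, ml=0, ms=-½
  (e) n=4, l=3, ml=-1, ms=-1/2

(b)

(b) has l = 8 ≥ n = 6, violating 0 ≤ l ≤ n−1.
The remaining sets (a), (c), (d), (e) satisfy all four rules.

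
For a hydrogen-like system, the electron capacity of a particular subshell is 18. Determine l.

l = 4 (g)

2(2l+1) = 18 ⇒ 2l+1 = 9 ⇒ l = 4.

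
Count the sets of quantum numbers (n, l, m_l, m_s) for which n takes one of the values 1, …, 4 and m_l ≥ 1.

Go shell by shell, enumerating (l, m_l) with m_l ≥ 1:
n=2 → 1; n=3 → 3; n=4 → 6.
Orbitals: 1 + 3 + 6 = 10. Including both spin states (m_s = ±1/2) gives 2 × 10 = 20 states.

20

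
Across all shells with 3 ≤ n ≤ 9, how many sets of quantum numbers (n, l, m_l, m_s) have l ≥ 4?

350

Go shell by shell, enumerating (l, m_l) with l ≥ 4:
n=5 → 9; n=6 → 20; n=7 → 33; n=8 → 48; n=9 → 65.
Orbitals: 9 + 20 + 33 + 48 + 65 = 175. Including both spin states (m_s = ±1/2) gives 2 × 175 = 350 states.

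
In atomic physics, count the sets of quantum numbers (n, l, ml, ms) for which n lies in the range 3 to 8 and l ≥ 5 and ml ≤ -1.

Count contributing orbitals for each principal shell:
n=6 → 5; n=7 → 11; n=8 → 18.
Orbitals: 5 + 11 + 18 = 34. Including both spin states (ms = ±1/2) gives 2 × 34 = 68 states.

68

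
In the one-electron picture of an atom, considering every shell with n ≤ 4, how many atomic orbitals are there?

Total orbitals = 1² + 2² + 3² + 4² = 30.

30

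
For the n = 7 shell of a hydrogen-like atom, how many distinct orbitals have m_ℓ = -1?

Per ℓ-value: ℓ=1 → 1; ℓ=2 → 1; ℓ=3 → 1; ℓ=4 → 1; ℓ=5 → 1; ℓ=6 → 1.
Total orbitals: 1 + 1 + 1 + 1 + 1 + 1 = 6.

6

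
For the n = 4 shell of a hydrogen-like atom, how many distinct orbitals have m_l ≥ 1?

6

Go through l = 0, …, 3 (the values permitted for n = 4).
Contributions: l=1 → 1; l=2 → 2; l=3 → 3.
Total orbitals: 1 + 2 + 3 = 6.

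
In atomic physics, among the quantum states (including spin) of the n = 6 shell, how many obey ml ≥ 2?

20

Contributions: l=2 → 1; l=3 → 2; l=4 → 3; l=5 → 4.
Orbitals: 1 + 2 + 3 + 4 = 10. Each orbital carries two spin states, so 10 × 2 = 20 states.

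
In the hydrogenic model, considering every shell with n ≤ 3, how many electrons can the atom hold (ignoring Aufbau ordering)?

28

Total orbitals = 1² + 2² + 3² = 14. Doubling for spin gives 28 electrons.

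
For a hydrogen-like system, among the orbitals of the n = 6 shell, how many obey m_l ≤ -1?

15

With n = 6 the allowed l are 0, 1, …, 5.
Per l-value: l=1 → 1; l=2 → 2; l=3 → 3; l=4 → 4; l=5 → 5.
Total orbitals: 1 + 2 + 3 + 4 + 5 = 15.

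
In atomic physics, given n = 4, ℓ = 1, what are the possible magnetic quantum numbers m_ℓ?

m_ℓ takes every integer from −ℓ to +ℓ. With ℓ = 1 that gives the 3 values -1, 0, 1.

-1, 0, 1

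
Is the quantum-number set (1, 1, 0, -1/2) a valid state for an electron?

Not allowed

The orbital quantum number must satisfy 0 ≤ ℓ ≤ n−1. With n = 1 the allowed ℓ values are 0, so ℓ = 1 is out of range.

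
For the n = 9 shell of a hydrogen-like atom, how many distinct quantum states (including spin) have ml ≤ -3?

42

Contributions: l=3 → 1; l=4 → 2; l=5 → 3; l=6 → 4; l=7 → 5; l=8 → 6.
Orbitals: 1 + 2 + 3 + 4 + 5 + 6 = 21. Each orbital carries two spin states, so 21 × 2 = 42 states.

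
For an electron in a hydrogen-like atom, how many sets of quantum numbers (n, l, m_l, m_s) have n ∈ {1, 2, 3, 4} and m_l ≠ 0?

40

For each n in the range, tally the orbitals obeying m_l ≠ 0:
n=2 → 2; n=3 → 6; n=4 → 12.
Orbitals: 2 + 6 + 12 = 20. Including both spin states (m_s = ±1/2) gives 2 × 20 = 40 states.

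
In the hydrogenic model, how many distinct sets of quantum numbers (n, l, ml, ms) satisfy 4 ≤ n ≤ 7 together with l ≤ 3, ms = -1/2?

64

For each n in the range, tally the orbitals obeying l ≤ 3:
n=4 → 16; n=5 → 16; n=6 → 16; n=7 → 16.
Orbitals: 16 + 16 + 16 + 16 = 64. With ms fixed to -1/2 there is one state per orbital, so 64 states.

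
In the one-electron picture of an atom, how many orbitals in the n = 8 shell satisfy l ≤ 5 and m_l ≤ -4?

With n = 8 the allowed l are 0, 1, …, 7.
The (l, m_l) pairs meeting l ≤ 5 and m_l ≤ -4 give: l=4 → 1; l=5 → 2.
Total orbitals: 1 + 2 = 3.

3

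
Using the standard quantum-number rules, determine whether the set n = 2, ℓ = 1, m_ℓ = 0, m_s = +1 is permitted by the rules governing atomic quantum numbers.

No

The spin quantum number for an electron can only be m_s = +1/2 or −1/2; m_s = +1 is not one of those.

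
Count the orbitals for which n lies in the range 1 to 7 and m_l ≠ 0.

Treat each shell separately and count matching orbitals:
n=2 → 2; n=3 → 6; n=4 → 12; n=5 → 20; n=6 → 30; n=7 → 42.
Total orbitals: 2 + 6 + 12 + 20 + 30 + 42 = 112.

112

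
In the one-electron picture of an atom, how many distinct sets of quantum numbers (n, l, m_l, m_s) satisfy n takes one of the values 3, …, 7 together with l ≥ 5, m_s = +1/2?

35

Treat each shell separately and count matching orbitals:
n=6 → 11; n=7 → 24.
Orbitals: 11 + 24 = 35. With m_s fixed to +1/2 there is one state per orbital, so 35 states.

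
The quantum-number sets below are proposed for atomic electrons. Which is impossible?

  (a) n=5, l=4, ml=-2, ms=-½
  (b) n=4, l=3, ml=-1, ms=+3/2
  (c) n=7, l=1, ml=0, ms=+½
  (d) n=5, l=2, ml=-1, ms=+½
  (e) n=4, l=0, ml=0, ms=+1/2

(b)

(b) has ms = +3/2, but an electron's spin must be ±1/2.
The remaining sets (a), (c), (d), (e) satisfy all four rules.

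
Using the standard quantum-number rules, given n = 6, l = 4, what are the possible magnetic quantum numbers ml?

ml takes every integer from −l to +l. With l = 4 that gives the 9 values -4, -3, -2, -1, 0, 1, 2, 3, 4.

-4, -3, -2, -1, 0, 1, 2, 3, 4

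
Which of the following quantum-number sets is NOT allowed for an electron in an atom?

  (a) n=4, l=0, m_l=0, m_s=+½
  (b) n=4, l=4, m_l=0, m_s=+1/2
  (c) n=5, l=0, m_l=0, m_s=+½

(b) has l = 4 ≥ n = 4, violating 0 ≤ l ≤ n−1.
The remaining sets (a), (c) satisfy all four rules.

(b)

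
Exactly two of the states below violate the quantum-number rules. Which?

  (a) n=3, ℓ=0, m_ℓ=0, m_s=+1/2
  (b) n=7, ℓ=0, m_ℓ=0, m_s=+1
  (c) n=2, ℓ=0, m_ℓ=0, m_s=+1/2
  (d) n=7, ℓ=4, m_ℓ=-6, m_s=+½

(b) and (d)

(b) has m_s = +1, but an electron's spin must be ±1/2.
(d) has |m_ℓ| = 6 > ℓ = 4, violating −ℓ ≤ m_ℓ ≤ ℓ.
The remaining sets (a), (c) satisfy all four rules.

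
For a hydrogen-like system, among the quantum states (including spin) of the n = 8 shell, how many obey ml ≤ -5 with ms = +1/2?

6

The (l, ml) pairs meeting ml ≤ -5 give: l=5 → 1; l=6 → 2; l=7 → 3.
Orbitals: 1 + 2 + 3 = 6. With ms fixed to a single value there is one state per orbital, giving 6 states.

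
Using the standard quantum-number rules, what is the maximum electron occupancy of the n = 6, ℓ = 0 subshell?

A subshell with ℓ = 0 has 2ℓ+1 = 1 orbital, each holding 2 electrons (spin ±1/2), so 1 × 2 = 2.

2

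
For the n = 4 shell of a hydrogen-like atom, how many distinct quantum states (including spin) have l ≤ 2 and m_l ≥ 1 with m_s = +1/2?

3

With n = 4 the allowed l are 0, 1, …, 3.
The (l, m_l) pairs meeting l ≤ 2 and m_l ≥ 1 give: l=1 → 1; l=2 → 2.
Orbitals: 1 + 2 = 3. With m_s fixed to a single value there is one state per orbital, giving 3 states.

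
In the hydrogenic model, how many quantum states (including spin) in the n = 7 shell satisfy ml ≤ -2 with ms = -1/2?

15

Orbitals with ml ≤ -2, by l: l=2 → 1; l=3 → 2; l=4 → 3; l=5 → 4; l=6 → 5.
Orbitals: 1 + 2 + 3 + 4 + 5 = 15. With ms fixed to a single value there is one state per orbital, giving 15 states.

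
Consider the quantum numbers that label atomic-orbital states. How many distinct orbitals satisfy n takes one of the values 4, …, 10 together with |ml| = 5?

Treat each shell separately and count matching orbitals:
n=6 → 2; n=7 → 4; n=8 → 6; n=9 → 8; n=10 → 10.
Total orbitals: 2 + 4 + 6 + 8 + 10 = 30.

30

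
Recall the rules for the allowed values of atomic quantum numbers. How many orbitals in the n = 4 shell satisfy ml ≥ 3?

With n = 4 the allowed l are 0, 1, …, 3.
Per l-value: l=3 → 1.
Total orbitals: 1.

1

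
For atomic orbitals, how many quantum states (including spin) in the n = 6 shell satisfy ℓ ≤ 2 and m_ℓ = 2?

2

The n = 6 shell has ℓ = 0 through 5; check each.
The (ℓ, m_ℓ) pairs meeting ℓ ≤ 2 and m_ℓ = 2 give: ℓ=2 → 1.
Orbitals: 1. Each orbital carries two spin states, so 1 × 2 = 2 states.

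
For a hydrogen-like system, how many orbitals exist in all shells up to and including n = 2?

5

Total orbitals = 1² + 2² = 5.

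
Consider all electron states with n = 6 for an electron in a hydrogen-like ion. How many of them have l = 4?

18

The n = 6 shell has l = 0 through 5; check each.
Per l-value: l=4 → 9.
Orbitals: 9. Each orbital carries two spin states, so 9 × 2 = 18 states.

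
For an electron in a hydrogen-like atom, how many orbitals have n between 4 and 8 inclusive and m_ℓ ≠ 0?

160

For each n in the range, tally the orbitals obeying m_ℓ ≠ 0:
n=4 → 12; n=5 → 20; n=6 → 30; n=7 → 42; n=8 → 56.
Total orbitals: 12 + 20 + 30 + 42 + 56 = 160.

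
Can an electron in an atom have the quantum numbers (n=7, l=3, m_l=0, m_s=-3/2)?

The spin quantum number for an electron can only be m_s = +1/2 or −1/2; m_s = -3/2 is not one of those.

Invalid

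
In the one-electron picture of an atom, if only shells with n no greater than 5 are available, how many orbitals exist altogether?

55

Total orbitals = 1² + 2² + 3² + 4² + 5² = 55.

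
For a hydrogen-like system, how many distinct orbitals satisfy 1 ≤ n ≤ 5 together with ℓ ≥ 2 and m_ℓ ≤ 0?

Work shell by shell — for each n, count the (ℓ, m_ℓ) pairs that satisfy ℓ ≥ 2 and m_ℓ ≤ 0:
n=3 → 3; n=4 → 7; n=5 → 12.
Total orbitals: 3 + 7 + 12 = 22.

22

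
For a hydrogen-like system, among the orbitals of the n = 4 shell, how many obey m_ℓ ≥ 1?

The n = 4 shell has ℓ = 0 through 3; check each.
Orbitals with m_ℓ ≥ 1, by ℓ: ℓ=1 → 1; ℓ=2 → 2; ℓ=3 → 3.
Total orbitals: 1 + 2 + 3 = 6.

6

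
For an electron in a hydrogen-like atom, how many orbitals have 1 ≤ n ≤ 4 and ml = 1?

6

Per-shell orbital counts meeting the constraint:
n=2 → 1; n=3 → 2; n=4 → 3.
Total orbitals: 1 + 2 + 3 = 6.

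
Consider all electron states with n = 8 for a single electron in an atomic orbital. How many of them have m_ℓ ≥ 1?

Go through ℓ = 0, …, 7 (the values permitted for n = 8).
Per ℓ-value: ℓ=1 → 1; ℓ=2 → 2; ℓ=3 → 3; ℓ=4 → 4; ℓ=5 → 5; ℓ=6 → 6; ℓ=7 → 7.
Orbitals: 1 + 2 + 3 + 4 + 5 + 6 + 7 = 28. Each orbital carries two spin states, so 28 × 2 = 56 states.

56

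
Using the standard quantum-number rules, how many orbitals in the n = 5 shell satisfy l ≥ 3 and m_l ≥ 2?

Go through l = 0, …, 4 (the values permitted for n = 5).
Orbitals with l ≥ 3 and m_l ≥ 2, by l: l=3 → 2; l=4 → 3.
Total orbitals: 2 + 3 = 5.

5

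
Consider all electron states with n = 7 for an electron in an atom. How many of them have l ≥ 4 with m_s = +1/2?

The n = 7 shell has l = 0 through 6; check each.
Per l-value: l=4 → 9; l=5 → 11; l=6 → 13.
Orbitals: 9 + 11 + 13 = 33. With m_s fixed to a single value there is one state per orbital, giving 33 states.

33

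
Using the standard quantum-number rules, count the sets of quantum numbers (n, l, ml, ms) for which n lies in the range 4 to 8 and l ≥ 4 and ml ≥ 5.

Count contributing orbitals for each principal shell:
n=6 → 1; n=7 → 3; n=8 → 6.
Orbitals: 1 + 3 + 6 = 10. Including both spin states (ms = ±1/2) gives 2 × 10 = 20 states.

20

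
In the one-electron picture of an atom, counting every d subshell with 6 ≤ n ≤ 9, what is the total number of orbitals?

A d subshell (l = 2) exists for every n ≥ 3, so shells n = 6, 7, 8, 9 each contribute one — 4 subshells.
Since each d subshell has 2·2+1 = 5 orbitals, the total is 4 × 5 = 20.

20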